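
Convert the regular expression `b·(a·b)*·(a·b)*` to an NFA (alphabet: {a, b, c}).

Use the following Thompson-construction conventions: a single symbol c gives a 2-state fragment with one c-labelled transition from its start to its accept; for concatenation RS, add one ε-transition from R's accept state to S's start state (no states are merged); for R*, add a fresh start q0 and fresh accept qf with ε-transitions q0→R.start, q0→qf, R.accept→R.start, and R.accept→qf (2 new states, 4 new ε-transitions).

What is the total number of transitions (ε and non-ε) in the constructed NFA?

Recursing over subexpressions:
Each of the 5 symbol leaves contributes 1 transition (1 symbol, 0 ε).
  a·b : 3 transitions (2 symbol, 1 ε)
  (a·b)* : 7 transitions (2 symbol, 5 ε)
  a·b : 3 transitions (2 symbol, 1 ε)
  (a·b)* : 7 transitions (2 symbol, 5 ε)
  b·(a·b)*·(a·b)* : 17 transitions (5 symbol, 12 ε)

17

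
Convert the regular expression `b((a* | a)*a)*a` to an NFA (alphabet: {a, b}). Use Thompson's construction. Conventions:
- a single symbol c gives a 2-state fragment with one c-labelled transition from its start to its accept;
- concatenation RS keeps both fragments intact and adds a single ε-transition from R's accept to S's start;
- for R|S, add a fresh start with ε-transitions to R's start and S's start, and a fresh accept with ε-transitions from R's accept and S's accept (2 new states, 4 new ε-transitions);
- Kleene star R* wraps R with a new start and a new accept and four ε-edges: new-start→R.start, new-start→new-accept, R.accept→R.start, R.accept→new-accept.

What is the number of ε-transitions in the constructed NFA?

19

Bottom-up over the parse tree:
Each of the 5 symbol leaves contributes 0 ε-transitions.
  a* → 4 ε-transitions
  a* | a → 8 ε-transitions
  (a* | a)* → 12 ε-transitions
  (a* | a)*a → 13 ε-transitions
  ((a* | a)*a)* → 17 ε-transitions
  b((a* | a)*a)*a → 19 ε-transitions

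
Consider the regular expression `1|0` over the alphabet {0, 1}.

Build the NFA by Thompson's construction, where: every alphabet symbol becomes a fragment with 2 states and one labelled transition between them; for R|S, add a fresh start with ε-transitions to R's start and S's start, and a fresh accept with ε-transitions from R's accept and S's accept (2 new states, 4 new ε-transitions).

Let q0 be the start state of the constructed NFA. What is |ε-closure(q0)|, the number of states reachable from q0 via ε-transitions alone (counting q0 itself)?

Work bottom-up. For each fragment F, track |ε-closure(F.start)| and whether F's accept lies in that closure (i.e. whether F accepts ε). A single-symbol fragment has closure size 1 and does not accept ε.
  1|0 : C = 1 + 1 + 1 = 3 (the new accept is not ε-reachable since no branch accepts ε)

3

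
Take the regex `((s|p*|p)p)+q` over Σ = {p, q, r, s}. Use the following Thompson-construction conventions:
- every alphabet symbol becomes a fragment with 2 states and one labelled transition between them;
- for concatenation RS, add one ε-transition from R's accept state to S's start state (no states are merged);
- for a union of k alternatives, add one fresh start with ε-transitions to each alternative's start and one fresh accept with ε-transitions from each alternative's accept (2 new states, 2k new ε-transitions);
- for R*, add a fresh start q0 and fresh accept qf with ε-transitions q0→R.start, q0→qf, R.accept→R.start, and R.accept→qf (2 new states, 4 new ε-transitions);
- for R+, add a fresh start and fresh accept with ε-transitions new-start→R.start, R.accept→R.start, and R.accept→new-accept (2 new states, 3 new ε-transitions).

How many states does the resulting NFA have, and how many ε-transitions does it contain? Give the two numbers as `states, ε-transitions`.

16, 15

Bottom-up over the parse tree:
Each of the 5 symbol leaves contributes 2 states and 0 ε-transitions.
  p* → 4 states, 4 ε-transitions
  s|p*|p → 10 states, 10 ε-transitions
  (s|p*|p)p → 12 states, 11 ε-transitions
  ((s|p*|p)p)+ → 14 states, 14 ε-transitions
  ((s|p*|p)p)+q → 16 states, 15 ε-transitions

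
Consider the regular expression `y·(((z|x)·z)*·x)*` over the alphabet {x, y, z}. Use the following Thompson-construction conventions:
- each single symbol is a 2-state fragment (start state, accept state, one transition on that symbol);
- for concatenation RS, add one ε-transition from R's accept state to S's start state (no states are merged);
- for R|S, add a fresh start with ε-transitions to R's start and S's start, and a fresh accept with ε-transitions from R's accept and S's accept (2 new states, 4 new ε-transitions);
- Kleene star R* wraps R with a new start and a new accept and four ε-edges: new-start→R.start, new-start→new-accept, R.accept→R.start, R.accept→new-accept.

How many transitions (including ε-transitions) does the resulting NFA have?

By structural recursion:
Each of the 5 symbol leaves contributes 1 transition (1 symbol, 0 ε).
  z|x — 6 transitions (2 symbol, 4 ε)
  (z|x)·z — 8 transitions (3 symbol, 5 ε)
  ((z|x)·z)* — 12 transitions (3 symbol, 9 ε)
  ((z|x)·z)*·x — 14 transitions (4 symbol, 10 ε)
  (((z|x)·z)*·x)* — 18 transitions (4 symbol, 14 ε)
  y·(((z|x)·z)*·x)* — 20 transitions (5 symbol, 15 ε)

20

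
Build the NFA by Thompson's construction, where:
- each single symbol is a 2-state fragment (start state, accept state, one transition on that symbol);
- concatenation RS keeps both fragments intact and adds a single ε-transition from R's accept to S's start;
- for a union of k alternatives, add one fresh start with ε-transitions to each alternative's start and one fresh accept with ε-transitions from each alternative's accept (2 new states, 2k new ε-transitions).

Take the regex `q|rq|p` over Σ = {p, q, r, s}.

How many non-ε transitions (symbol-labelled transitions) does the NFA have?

4

By structural recursion:
Each of the 4 symbol leaves contributes exactly 1 symbol transition.
  rq → 2 symbol transitions
  q|rq|p → 4 symbol transitions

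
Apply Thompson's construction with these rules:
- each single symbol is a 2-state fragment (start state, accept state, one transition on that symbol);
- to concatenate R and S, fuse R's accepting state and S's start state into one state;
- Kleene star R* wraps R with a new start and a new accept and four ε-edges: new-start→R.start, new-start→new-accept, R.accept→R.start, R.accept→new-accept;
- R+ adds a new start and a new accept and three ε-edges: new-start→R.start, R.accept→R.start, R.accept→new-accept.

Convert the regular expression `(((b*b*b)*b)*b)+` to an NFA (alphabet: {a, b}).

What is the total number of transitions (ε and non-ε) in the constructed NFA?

24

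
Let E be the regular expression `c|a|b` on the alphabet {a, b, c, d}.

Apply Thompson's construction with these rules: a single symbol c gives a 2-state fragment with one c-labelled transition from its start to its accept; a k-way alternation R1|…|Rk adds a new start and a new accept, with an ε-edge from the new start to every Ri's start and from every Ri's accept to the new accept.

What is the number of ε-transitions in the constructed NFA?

6

Recursing over subexpressions:
Each of the 3 symbol leaves contributes 0 ε-transitions.
  c|a|b → 6 ε-transitions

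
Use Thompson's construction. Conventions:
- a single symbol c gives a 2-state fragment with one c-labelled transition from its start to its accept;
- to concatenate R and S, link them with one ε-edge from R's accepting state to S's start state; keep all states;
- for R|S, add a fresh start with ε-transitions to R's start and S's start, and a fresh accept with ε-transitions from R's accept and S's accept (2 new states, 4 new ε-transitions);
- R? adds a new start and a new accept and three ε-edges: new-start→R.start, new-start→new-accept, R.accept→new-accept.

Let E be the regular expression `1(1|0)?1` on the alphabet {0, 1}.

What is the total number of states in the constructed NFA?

12

By structural recursion:
Each of the 4 symbol leaves contributes a 2-state fragment.
  1|0 → 6 states
  (1|0)? → 8 states
  1(1|0)?1 → 12 states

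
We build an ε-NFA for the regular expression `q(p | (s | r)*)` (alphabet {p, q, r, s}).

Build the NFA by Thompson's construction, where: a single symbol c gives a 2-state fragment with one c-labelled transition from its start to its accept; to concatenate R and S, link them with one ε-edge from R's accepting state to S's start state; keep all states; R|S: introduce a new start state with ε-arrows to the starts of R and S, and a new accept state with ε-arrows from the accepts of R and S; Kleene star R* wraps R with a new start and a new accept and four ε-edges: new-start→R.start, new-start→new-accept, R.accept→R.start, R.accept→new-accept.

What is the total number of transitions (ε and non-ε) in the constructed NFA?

17

Per subexpression:
Each of the 4 symbol leaves contributes 1 transition (1 symbol, 0 ε).
  s | r = 6 transitions (2 symbol, 4 ε)
  (s | r)* = 10 transitions (2 symbol, 8 ε)
  p | (s | r)* = 15 transitions (3 symbol, 12 ε)
  q(p | (s | r)*) = 17 transitions (4 symbol, 13 ε)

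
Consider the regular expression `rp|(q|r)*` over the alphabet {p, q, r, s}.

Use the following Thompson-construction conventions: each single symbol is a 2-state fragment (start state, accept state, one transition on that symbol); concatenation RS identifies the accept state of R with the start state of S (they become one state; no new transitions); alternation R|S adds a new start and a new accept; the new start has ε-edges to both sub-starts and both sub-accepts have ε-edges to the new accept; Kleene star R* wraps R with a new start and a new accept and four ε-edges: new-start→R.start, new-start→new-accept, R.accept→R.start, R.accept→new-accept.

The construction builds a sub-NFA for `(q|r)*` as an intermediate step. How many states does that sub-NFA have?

Fragment for `(q|r)*`:
Each of the 2 symbol leaves contributes a 2-state fragment.
  q|r → 6 states
  (q|r)* → 8 states

8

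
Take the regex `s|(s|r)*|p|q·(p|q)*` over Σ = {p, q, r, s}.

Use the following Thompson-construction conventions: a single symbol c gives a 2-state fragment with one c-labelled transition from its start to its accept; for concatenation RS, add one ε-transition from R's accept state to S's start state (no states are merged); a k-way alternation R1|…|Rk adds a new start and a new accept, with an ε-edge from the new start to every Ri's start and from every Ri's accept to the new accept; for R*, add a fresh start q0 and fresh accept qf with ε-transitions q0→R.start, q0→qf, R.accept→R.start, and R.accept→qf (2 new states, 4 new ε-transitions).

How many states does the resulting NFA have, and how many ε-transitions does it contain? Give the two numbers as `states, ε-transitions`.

24, 25

Recursing over subexpressions:
Each of the 7 symbol leaves contributes 2 states and 0 ε-transitions.
  s|r → 6 states, 4 ε-transitions
  (s|r)* → 8 states, 8 ε-transitions
  p|q → 6 states, 4 ε-transitions
  (p|q)* → 8 states, 8 ε-transitions
  q·(p|q)* → 10 states, 9 ε-transitions
  s|(s|r)*|p|q·(p|q)* → 24 states, 25 ε-transitions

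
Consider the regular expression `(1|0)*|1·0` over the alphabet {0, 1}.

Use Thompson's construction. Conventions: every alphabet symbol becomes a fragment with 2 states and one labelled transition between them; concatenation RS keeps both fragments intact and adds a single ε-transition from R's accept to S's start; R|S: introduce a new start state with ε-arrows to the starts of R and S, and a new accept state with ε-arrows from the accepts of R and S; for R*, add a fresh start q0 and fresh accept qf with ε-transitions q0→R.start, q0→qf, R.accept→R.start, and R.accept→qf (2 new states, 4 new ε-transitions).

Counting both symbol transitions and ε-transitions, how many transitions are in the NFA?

Per subexpression:
Each of the 4 symbol leaves contributes 1 transition (1 symbol, 0 ε).
  1|0 : 6 transitions (2 symbol, 4 ε)
  (1|0)* : 10 transitions (2 symbol, 8 ε)
  1·0 : 3 transitions (2 symbol, 1 ε)
  (1|0)*|1·0 : 17 transitions (4 symbol, 13 ε)

17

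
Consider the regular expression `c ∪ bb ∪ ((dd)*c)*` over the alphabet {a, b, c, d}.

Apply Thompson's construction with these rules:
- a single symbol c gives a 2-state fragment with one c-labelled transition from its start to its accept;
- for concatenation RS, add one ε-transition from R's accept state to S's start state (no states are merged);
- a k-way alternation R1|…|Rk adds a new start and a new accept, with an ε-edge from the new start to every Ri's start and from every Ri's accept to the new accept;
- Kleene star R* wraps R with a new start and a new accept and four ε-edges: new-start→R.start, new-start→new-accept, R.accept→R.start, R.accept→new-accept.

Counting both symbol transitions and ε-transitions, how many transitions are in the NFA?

23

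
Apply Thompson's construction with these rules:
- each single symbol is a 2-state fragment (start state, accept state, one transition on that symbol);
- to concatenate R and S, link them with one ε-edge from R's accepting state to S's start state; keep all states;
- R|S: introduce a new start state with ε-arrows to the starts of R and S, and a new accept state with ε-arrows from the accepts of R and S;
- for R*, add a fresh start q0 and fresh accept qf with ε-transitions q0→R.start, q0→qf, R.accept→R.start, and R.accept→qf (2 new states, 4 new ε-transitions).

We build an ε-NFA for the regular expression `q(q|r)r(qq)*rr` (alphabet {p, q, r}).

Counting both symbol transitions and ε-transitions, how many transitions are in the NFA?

22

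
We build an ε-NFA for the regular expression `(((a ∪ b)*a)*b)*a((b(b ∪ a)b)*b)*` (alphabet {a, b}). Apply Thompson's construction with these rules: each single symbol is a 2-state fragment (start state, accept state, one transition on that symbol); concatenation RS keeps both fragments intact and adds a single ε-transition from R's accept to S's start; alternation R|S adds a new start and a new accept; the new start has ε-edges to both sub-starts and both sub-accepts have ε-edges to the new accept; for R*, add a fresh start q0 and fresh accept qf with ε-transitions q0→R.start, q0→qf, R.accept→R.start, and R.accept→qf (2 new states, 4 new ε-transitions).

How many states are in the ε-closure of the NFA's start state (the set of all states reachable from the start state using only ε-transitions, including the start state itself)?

12

Compute the ε-closure size of each fragment's start state recursively; a symbol fragment's start has no outgoing ε-edge, so its closure is just itself (size 1).
  a ∪ b — new start ε-reaches every alternative's start; none of them accept ε, so the new accept is not reached: C = 1 + 1 + 1 = 3
  (a ∪ b)* — the star's fresh start ε-reaches both the body's start and the fresh accept: C = 2 + 3 = 5
  (a ∪ b)*a — C = 5 + 1 = 6 (closure spills across the concat boundary because the left factor accepts ε)
  ((a ∪ b)*a)* — new start has ε-edges to the inner start and to the new accept, so C = 2 + 6 = 8
  ((a ∪ b)*a)*b — C = 8 + 1 = 9 (closure spills across the concat boundary because the left factor accepts ε)
  (((a ∪ b)*a)*b)* — the star's fresh start ε-reaches both the body's start and the fresh accept: C = 2 + 9 = 11
  b ∪ a — C = 1 + 1 + 1 = 3 (the new accept is not ε-reachable since no branch accepts ε)
  b(b ∪ a)b — C equals the left operand's closure size = 1 (its accept is not ε-reachable, so the closure stops there)
  (b(b ∪ a)b)* — new start has ε-edges to the inner start and to the new accept, so C = 2 + 1 = 3
  (b(b ∪ a)b)*b — the left operand accepts ε, so the closure extends into the next operand (via the concat ε-link); C = 3 + 1 = 4
  ((b(b ∪ a)b)*b)* — the star's fresh start ε-reaches both the body's start and the fresh accept: C = 2 + 4 = 6
  (((a ∪ b)*a)*b)*a((b(b ∪ a)b)*b)* — the left operand accepts ε, so the closure extends into the next operand (via the concat ε-link); C = 11 + 1 = 12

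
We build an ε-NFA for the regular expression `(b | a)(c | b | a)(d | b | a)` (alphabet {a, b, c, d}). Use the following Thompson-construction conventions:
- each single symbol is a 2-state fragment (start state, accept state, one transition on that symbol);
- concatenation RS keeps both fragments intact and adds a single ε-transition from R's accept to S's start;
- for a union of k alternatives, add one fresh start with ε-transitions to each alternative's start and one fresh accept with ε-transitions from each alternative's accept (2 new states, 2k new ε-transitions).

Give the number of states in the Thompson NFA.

22

Recursing over subexpressions:
Each of the 8 symbol leaves contributes a 2-state fragment.
  b | a — 6 states
  c | b | a — 8 states
  d | b | a — 8 states
  (b | a)(c | b | a)(d | b | a) — 22 states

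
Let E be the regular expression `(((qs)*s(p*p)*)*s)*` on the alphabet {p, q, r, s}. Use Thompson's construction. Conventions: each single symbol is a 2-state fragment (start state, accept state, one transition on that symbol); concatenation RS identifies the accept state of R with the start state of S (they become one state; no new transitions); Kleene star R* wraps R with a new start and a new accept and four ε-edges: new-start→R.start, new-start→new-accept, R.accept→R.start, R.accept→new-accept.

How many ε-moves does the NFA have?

20

Recursing over subexpressions:
Each of the 6 symbol leaves contributes 0 ε-transitions.
  qs : 0 ε-transitions
  (qs)* : 4 ε-transitions
  p* : 4 ε-transitions
  p*p : 4 ε-transitions
  (p*p)* : 8 ε-transitions
  (qs)*s(p*p)* : 12 ε-transitions
  ((qs)*s(p*p)*)* : 16 ε-transitions
  ((qs)*s(p*p)*)*s : 16 ε-transitions
  (((qs)*s(p*p)*)*s)* : 20 ε-transitions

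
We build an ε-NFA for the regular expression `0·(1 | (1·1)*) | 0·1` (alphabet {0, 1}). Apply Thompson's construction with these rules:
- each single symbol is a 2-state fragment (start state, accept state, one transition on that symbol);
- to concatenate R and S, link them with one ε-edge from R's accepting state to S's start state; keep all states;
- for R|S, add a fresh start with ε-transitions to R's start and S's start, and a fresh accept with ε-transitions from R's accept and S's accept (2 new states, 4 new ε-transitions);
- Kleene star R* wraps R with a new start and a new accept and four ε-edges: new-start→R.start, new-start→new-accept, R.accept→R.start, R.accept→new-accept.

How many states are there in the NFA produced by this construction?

Bottom-up over the parse tree:
Each of the 6 symbol leaves contributes a 2-state fragment.
  1·1 : 4 states
  (1·1)* : 6 states
  1 | (1·1)* : 10 states
  0·(1 | (1·1)*) : 12 states
  0·1 : 4 states
  0·(1 | (1·1)*) | 0·1 : 18 states

18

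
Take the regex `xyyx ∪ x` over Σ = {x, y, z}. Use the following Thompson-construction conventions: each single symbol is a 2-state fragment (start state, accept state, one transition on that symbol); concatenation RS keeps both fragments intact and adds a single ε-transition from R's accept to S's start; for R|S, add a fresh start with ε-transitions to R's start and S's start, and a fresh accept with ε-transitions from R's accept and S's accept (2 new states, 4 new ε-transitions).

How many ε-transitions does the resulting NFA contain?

7

Recursing over subexpressions:
Each of the 5 symbol leaves contributes 0 ε-transitions.
  xyyx — 3 ε-transitions
  xyyx ∪ x — 7 ε-transitions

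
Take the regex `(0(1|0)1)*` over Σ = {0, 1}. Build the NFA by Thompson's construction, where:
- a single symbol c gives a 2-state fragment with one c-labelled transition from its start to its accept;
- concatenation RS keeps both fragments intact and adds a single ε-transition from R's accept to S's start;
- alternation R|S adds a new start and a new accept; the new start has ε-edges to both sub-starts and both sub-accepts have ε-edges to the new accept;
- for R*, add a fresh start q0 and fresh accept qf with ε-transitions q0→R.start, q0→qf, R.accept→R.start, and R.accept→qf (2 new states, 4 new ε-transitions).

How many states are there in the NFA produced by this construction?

Per subexpression:
Each of the 4 symbol leaves contributes a 2-state fragment.
  1|0 → 6 states
  0(1|0)1 → 10 states
  (0(1|0)1)* → 12 states

12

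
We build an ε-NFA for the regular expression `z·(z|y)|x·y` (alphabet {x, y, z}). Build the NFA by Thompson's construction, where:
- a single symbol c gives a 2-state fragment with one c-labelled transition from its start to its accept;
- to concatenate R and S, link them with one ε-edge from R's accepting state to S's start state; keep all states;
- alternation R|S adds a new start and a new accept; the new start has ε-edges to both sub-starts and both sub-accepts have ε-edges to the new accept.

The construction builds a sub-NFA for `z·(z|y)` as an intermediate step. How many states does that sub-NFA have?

Fragment for `z·(z|y)`:
Each of the 3 symbol leaves contributes a 2-state fragment.
  z|y = 6 states
  z·(z|y) = 8 states

8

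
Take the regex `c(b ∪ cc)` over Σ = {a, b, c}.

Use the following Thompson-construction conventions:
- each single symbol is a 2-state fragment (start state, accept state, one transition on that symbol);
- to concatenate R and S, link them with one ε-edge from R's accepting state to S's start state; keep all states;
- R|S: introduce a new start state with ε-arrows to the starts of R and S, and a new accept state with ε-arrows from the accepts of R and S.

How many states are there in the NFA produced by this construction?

10

Per subexpression:
Each of the 4 symbol leaves contributes a 2-state fragment.
  cc : 4 states
  b ∪ cc : 8 states
  c(b ∪ cc) : 10 states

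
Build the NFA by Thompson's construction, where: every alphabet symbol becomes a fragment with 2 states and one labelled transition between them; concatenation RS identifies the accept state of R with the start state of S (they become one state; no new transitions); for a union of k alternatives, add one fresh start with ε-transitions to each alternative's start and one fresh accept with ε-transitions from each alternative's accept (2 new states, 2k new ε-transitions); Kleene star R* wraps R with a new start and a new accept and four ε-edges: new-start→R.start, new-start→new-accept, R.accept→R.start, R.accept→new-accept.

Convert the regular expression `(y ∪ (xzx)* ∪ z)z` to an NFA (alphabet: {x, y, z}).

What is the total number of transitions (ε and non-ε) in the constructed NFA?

16

Per subexpression:
Each of the 6 symbol leaves contributes 1 transition (1 symbol, 0 ε).
  xzx : 3 transitions (3 symbol, 0 ε)
  (xzx)* : 7 transitions (3 symbol, 4 ε)
  y ∪ (xzx)* ∪ z : 15 transitions (5 symbol, 10 ε)
  (y ∪ (xzx)* ∪ z)z : 16 transitions (6 symbol, 10 ε)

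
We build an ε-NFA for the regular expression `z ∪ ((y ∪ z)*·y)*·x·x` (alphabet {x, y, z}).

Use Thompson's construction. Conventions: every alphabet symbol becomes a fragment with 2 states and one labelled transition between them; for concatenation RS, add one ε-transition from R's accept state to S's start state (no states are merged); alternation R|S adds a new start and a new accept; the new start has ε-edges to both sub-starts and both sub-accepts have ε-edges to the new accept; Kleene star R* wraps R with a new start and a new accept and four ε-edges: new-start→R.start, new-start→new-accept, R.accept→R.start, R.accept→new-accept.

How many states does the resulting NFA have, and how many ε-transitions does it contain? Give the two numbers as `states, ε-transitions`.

20, 19

Recursing over subexpressions:
Each of the 6 symbol leaves contributes 2 states and 0 ε-transitions.
  y ∪ z = 6 states, 4 ε-transitions
  (y ∪ z)* = 8 states, 8 ε-transitions
  (y ∪ z)*·y = 10 states, 9 ε-transitions
  ((y ∪ z)*·y)* = 12 states, 13 ε-transitions
  ((y ∪ z)*·y)*·x·x = 16 states, 15 ε-transitions
  z ∪ ((y ∪ z)*·y)*·x·x = 20 states, 19 ε-transitions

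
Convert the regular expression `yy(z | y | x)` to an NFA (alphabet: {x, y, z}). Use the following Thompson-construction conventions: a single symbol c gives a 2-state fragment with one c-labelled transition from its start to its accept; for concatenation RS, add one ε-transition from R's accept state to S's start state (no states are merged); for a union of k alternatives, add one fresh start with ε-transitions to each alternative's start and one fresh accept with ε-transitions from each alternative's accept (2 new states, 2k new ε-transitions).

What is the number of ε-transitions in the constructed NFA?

8

Recursing over subexpressions:
Each of the 5 symbol leaves contributes 0 ε-transitions.
  z | y | x → 6 ε-transitions
  yy(z | y | x) → 8 ε-transitions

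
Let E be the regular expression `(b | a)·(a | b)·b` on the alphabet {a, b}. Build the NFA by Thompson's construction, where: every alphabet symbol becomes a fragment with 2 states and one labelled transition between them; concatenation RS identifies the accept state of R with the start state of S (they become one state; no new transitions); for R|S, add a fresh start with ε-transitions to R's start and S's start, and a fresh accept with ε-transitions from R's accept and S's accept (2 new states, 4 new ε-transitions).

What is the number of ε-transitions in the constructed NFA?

Recursing over subexpressions:
Each of the 5 symbol leaves contributes 0 ε-transitions.
  b | a → 4 ε-transitions
  a | b → 4 ε-transitions
  (b | a)·(a | b)·b → 8 ε-transitions

8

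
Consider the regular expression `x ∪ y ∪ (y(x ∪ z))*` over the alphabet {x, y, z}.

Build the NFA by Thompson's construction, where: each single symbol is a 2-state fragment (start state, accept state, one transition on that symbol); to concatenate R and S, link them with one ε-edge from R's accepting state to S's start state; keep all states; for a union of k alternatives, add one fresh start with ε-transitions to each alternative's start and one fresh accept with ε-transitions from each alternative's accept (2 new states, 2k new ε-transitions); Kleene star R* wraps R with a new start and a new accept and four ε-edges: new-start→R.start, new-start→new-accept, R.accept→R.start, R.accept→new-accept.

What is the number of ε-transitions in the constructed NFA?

By structural recursion:
Each of the 5 symbol leaves contributes 0 ε-transitions.
  x ∪ z — 4 ε-transitions
  y(x ∪ z) — 5 ε-transitions
  (y(x ∪ z))* — 9 ε-transitions
  x ∪ y ∪ (y(x ∪ z))* — 15 ε-transitions

15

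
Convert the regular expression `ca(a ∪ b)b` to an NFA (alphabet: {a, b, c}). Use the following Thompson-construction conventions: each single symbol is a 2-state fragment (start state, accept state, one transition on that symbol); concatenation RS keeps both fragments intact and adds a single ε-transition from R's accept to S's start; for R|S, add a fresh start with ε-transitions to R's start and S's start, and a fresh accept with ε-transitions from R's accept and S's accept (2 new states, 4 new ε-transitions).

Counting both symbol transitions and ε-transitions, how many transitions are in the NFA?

Bottom-up over the parse tree:
Each of the 5 symbol leaves contributes 1 transition (1 symbol, 0 ε).
  a ∪ b → 6 transitions (2 symbol, 4 ε)
  ca(a ∪ b)b → 12 transitions (5 symbol, 7 ε)

12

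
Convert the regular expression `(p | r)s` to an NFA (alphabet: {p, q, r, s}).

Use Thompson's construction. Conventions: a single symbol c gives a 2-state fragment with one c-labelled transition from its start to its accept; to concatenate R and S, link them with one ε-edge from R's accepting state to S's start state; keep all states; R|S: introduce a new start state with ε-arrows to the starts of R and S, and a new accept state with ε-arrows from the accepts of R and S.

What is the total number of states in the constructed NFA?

Per subexpression:
Each of the 3 symbol leaves contributes a 2-state fragment.
  p | r → 6 states
  (p | r)s → 8 states

8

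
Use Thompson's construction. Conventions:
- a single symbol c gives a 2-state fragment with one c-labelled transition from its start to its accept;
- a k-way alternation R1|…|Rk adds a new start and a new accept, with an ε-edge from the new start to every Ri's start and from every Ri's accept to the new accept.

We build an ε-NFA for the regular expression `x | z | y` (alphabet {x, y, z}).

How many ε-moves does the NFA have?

6

Per subexpression:
Each of the 3 symbol leaves contributes 0 ε-transitions.
  x | z | y → 6 ε-transitions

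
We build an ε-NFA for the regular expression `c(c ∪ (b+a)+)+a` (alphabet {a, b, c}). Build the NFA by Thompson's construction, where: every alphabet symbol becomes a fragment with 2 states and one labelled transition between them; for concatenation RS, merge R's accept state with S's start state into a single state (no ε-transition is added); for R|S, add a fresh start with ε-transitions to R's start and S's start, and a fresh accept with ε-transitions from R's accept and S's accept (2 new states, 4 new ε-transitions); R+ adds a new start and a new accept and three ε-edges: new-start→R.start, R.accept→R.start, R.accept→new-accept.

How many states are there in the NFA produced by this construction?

15

Building bottom-up:
Each of the 5 symbol leaves contributes a 2-state fragment.
  b+ → 4 states
  b+a → 5 states
  (b+a)+ → 7 states
  c ∪ (b+a)+ → 11 states
  (c ∪ (b+a)+)+ → 13 states
  c(c ∪ (b+a)+)+a → 15 states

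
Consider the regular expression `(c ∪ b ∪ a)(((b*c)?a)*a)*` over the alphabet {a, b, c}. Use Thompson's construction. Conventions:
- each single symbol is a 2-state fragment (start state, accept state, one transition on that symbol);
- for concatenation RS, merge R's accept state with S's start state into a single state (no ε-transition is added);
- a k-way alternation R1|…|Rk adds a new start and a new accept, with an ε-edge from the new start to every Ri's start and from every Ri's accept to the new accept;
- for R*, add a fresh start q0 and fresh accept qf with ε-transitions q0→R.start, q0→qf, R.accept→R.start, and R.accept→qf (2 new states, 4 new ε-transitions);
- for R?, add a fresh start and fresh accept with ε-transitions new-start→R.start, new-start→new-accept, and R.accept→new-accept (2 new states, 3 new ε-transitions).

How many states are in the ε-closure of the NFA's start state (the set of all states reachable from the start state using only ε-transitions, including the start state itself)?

Compute the ε-closure size of each fragment's start state recursively; a symbol fragment's start has no outgoing ε-edge, so its closure is just itself (size 1).
  c ∪ b ∪ a — |closure| = 1 + 1 + 1 + 1 = 4 (the new accept is not ε-reachable since no branch accepts ε)
  b* — the star's fresh start ε-reaches both the body's start and the fresh accept: |closure| = 2 + 1 = 3
  b*c — |closure| = 3 + (1−1) = 3 (closure spills across the concat boundary because the left factor accepts ε)
  (b*c)? — new start has ε-edges to the inner start and to the new accept, so |closure| = 2 + 3 = 5
  (b*c)?a — |closure| = 5 + (1−1) = 5 (closure spills across the concat boundary because the left factor accepts ε)
  ((b*c)?a)* — the star's fresh start ε-reaches both the body's start and the fresh accept: |closure| = 2 + 5 = 7
  ((b*c)?a)*a — |closure| = 7 + (1−1) = 7 (closure spills across the concat boundary because the left factor accepts ε)
  (((b*c)?a)*a)* — new start has ε-edges to the inner start and to the new accept, so |closure| = 2 + 7 = 9
  (c ∪ b ∪ a)(((b*c)?a)*a)* — |closure| equals the left operand's closure size = 4 (its accept is not ε-reachable, so the closure stops there)

4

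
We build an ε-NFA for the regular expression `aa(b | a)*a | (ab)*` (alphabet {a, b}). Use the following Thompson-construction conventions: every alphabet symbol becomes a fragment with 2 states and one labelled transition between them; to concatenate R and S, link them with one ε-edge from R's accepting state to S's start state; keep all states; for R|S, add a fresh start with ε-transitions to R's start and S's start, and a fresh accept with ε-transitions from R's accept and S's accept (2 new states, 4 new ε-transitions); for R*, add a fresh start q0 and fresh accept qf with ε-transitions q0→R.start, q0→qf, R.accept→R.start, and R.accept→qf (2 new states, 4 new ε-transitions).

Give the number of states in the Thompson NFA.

Bottom-up over the parse tree:
Each of the 7 symbol leaves contributes a 2-state fragment.
  b | a → 6 states
  (b | a)* → 8 states
  aa(b | a)*a → 14 states
  ab → 4 states
  (ab)* → 6 states
  aa(b | a)*a | (ab)* → 22 states

22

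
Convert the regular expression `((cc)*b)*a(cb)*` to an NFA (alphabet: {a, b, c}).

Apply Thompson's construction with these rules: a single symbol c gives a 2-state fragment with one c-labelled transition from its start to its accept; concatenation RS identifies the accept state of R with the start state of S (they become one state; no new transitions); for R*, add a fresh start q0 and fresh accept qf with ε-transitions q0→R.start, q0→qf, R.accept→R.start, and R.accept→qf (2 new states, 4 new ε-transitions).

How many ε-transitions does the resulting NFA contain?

12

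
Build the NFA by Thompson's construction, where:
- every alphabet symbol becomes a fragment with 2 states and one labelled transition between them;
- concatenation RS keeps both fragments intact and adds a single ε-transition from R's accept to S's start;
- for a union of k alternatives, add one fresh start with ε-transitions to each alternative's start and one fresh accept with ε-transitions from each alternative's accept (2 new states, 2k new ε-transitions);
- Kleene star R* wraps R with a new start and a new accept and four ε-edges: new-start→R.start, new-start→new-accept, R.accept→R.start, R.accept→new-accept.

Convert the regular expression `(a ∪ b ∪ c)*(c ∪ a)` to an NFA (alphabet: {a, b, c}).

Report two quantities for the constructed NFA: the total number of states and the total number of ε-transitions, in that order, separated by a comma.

16, 15

Recursing over subexpressions:
Each of the 5 symbol leaves contributes 2 states and 0 ε-transitions.
  a ∪ b ∪ c → 8 states, 6 ε-transitions
  (a ∪ b ∪ c)* → 10 states, 10 ε-transitions
  c ∪ a → 6 states, 4 ε-transitions
  (a ∪ b ∪ c)*(c ∪ a) → 16 states, 15 ε-transitions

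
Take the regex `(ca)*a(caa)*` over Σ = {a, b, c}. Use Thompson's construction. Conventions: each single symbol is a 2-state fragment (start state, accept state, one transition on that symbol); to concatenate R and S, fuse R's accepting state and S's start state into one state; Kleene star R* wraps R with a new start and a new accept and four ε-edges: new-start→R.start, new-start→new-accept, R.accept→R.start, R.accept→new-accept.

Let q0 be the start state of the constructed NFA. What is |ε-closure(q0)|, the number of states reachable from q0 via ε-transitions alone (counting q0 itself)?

Compute the ε-closure size of each fragment's start state recursively; a symbol fragment's start has no outgoing ε-edge, so its closure is just itself (size 1).
  ca — same as the first factor's closure: |closure| = 1
  (ca)* — the star's fresh start ε-reaches both the body's start and the fresh accept: |closure| = 2 + 1 = 3
  caa — |closure| equals the left operand's closure size = 1 (its accept is not ε-reachable, so the closure stops there)
  (caa)* — |closure| = 1 (new start) + 1 (body) + 1 (new accept) = 3
  (ca)*a(caa)* — the left operand accepts ε, so the closure extends into the next operand (the shared merged state is already counted); |closure| = 3 + (1−1) = 3

3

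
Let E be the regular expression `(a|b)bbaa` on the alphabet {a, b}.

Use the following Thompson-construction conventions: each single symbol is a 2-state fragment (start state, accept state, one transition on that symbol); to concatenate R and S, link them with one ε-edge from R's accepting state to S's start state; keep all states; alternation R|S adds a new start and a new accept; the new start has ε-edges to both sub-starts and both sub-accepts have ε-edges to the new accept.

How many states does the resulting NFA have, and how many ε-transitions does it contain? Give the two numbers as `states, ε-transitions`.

14, 8

Building bottom-up:
Each of the 6 symbol leaves contributes 2 states and 0 ε-transitions.
  a|b = 6 states, 4 ε-transitions
  (a|b)bbaa = 14 states, 8 ε-transitions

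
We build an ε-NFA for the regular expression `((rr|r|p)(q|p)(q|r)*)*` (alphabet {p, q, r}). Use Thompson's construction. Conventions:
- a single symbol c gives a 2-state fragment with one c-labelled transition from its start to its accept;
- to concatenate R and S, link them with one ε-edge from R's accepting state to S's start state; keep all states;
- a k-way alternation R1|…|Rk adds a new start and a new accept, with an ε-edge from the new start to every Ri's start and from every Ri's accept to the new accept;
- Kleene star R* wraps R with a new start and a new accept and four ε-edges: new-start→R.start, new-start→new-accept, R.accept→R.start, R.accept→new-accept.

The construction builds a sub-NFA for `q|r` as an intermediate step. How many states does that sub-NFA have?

6

Fragment for `q|r`:
Each of the 2 symbol leaves contributes a 2-state fragment.
  q|r : 6 states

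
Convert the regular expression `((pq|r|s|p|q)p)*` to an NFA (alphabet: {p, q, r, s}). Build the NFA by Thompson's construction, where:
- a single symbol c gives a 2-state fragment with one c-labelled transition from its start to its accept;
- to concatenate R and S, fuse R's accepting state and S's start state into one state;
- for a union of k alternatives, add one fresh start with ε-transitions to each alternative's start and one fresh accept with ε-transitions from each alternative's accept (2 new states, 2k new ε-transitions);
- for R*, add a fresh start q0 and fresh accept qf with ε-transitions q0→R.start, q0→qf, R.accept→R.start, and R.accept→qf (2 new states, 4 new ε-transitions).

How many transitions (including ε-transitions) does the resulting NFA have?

21

Building bottom-up:
Each of the 7 symbol leaves contributes 1 transition (1 symbol, 0 ε).
  pq → 2 transitions (2 symbol, 0 ε)
  pq|r|s|p|q → 16 transitions (6 symbol, 10 ε)
  (pq|r|s|p|q)p → 17 transitions (7 symbol, 10 ε)
  ((pq|r|s|p|q)p)* → 21 transitions (7 symbol, 14 ε)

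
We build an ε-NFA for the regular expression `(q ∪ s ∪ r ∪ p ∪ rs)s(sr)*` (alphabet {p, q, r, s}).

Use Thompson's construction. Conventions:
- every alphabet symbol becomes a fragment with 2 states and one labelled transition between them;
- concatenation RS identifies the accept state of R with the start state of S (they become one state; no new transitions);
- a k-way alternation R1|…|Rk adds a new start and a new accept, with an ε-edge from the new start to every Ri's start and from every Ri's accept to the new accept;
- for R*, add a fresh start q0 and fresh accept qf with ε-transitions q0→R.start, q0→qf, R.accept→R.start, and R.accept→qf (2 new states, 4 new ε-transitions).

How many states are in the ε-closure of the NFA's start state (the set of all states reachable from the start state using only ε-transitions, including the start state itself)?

Let C(F) = |ε-closure(F.start)| within fragment F, and note whether F accepts ε. Symbol fragments have C = 1 and do not accept ε. Then:
  rs — |closure| equals the left operand's closure size = 1 (its accept is not ε-reachable, so the closure stops there)
  q ∪ s ∪ r ∪ p ∪ rs — new start ε-reaches every alternative's start; none of them accept ε, so the new accept is not reached: |closure| = 1 + 1 + 1 + 1 + 1 + 1 = 6
  sr — same as the first factor's closure: |closure| = 1
  (sr)* — the star's fresh start ε-reaches both the body's start and the fresh accept: |closure| = 2 + 1 = 3
  (q ∪ s ∪ r ∪ p ∪ rs)s(sr)* — |closure| equals the left operand's closure size = 6 (its accept is not ε-reachable, so the closure stops there)

6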